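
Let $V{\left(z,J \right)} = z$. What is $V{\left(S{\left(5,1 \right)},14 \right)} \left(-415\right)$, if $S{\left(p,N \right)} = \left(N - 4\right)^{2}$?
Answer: $-3735$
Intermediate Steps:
$S{\left(p,N \right)} = \left(-4 + N\right)^{2}$
$V{\left(S{\left(5,1 \right)},14 \right)} \left(-415\right) = \left(-4 + 1\right)^{2} \left(-415\right) = \left(-3\right)^{2} \left(-415\right) = 9 \left(-415\right) = -3735$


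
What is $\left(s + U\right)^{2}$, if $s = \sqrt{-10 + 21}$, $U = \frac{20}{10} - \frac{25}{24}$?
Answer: $\frac{6865}{576} + \frac{23 \sqrt{11}}{12} \approx 18.275$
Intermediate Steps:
$U = \frac{23}{24}$ ($U = 20 \cdot \frac{1}{10} - \frac{25}{24} = 2 - \frac{25}{24} = \frac{23}{24} \approx 0.95833$)
$s = \sqrt{11} \approx 3.3166$
$\left(s + U\right)^{2} = \left(\sqrt{11} + \frac{23}{24}\right)^{2} = \left(\frac{23}{24} + \sqrt{11}\right)^{2}$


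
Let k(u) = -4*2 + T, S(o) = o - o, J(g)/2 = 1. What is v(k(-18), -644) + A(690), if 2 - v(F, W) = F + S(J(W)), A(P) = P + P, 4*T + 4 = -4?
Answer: 1392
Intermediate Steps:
T = -2 (T = -1 + (¼)*(-4) = -1 - 1 = -2)
J(g) = 2 (J(g) = 2*1 = 2)
A(P) = 2*P
S(o) = 0
k(u) = -10 (k(u) = -4*2 - 2 = -8 - 2 = -10)
v(F, W) = 2 - F (v(F, W) = 2 - (F + 0) = 2 - F)
v(k(-18), -644) + A(690) = (2 - 1*(-10)) + 2*690 = (2 + 10) + 1380 = 12 + 1380 = 1392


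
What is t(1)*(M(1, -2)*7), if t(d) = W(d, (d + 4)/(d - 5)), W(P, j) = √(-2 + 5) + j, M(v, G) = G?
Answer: 35/2 - 14*√3 ≈ -6.7487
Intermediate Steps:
W(P, j) = j + √3 (W(P, j) = √3 + j = j + √3)
t(d) = √3 + (4 + d)/(-5 + d) (t(d) = (d + 4)/(d - 5) + √3 = (4 + d)/(-5 + d) + √3 = √3 + (4 + d)/(-5 + d))
t(1)*(M(1, -2)*7) = ((4 + 1 + √3*(-5 + 1))/(-5 + 1))*(-2*7) = ((4 + 1 + √3*(-4))/(-4))*(-14) = -(4 + 1 - 4*√3)/4*(-14) = -(5 - 4*√3)/4*(-14) = (-5/4 + √3)*(-14) = 35/2 - 14*√3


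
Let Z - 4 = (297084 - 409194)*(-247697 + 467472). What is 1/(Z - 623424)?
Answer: -1/24639598670 ≈ -4.0585e-11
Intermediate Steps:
Z = -24638975246 (Z = 4 + (297084 - 409194)*(-247697 + 467472) = 4 - 112110*219775 = 4 - 24638975250 = -24638975246)
1/(Z - 623424) = 1/(-24638975246 - 623424) = 1/(-24639598670) = -1/24639598670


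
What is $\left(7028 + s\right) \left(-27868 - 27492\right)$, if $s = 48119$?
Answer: $-3052937920$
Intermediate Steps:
$\left(7028 + s\right) \left(-27868 - 27492\right) = \left(7028 + 48119\right) \left(-27868 - 27492\right) = 55147 \left(-55360\right) = -3052937920$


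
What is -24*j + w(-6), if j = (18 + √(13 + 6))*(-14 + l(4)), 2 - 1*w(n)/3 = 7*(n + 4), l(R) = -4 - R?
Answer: 9552 + 528*√19 ≈ 11854.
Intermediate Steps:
w(n) = -78 - 21*n (w(n) = 6 - 21*(n + 4) = 6 - 21*(4 + n) = 6 - 3*(28 + 7*n) = 6 + (-84 - 21*n) = -78 - 21*n)
j = -396 - 22*√19 (j = (18 + √(13 + 6))*(-14 + (-4 - 1*4)) = (18 + √19)*(-14 + (-4 - 4)) = (18 + √19)*(-14 - 8) = (18 + √19)*(-22) = -396 - 22*√19 ≈ -491.90)
-24*j + w(-6) = -24*(-396 - 22*√19) + (-78 - 21*(-6)) = (9504 + 528*√19) + (-78 + 126) = (9504 + 528*√19) + 48 = 9552 + 528*√19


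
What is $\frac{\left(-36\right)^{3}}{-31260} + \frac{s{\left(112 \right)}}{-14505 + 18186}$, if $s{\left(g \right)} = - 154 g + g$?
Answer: $- \frac{3369728}{1065445} \approx -3.1627$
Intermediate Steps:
$s{\left(g \right)} = - 153 g$
$\frac{\left(-36\right)^{3}}{-31260} + \frac{s{\left(112 \right)}}{-14505 + 18186} = \frac{\left(-36\right)^{3}}{-31260} + \frac{\left(-153\right) 112}{-14505 + 18186} = \left(-46656\right) \left(- \frac{1}{31260}\right) - \frac{17136}{3681} = \frac{3888}{2605} - \frac{1904}{409} = - \frac{3369728}{1065445}$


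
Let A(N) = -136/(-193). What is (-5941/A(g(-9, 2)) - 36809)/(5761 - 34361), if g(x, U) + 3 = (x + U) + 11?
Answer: 6152637/3889600 ≈ 1.5818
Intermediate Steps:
g(x, U) = 8 + U + x (g(x, U) = -3 + ((x + U) + 11) = -3 + ((U + x) + 11) = -3 + (11 + U + x) = 8 + U + x)
A(N) = 136/193 (A(N) = -136*(-1/193) = 136/193)
(-5941/A(g(-9, 2)) - 36809)/(5761 - 34361) = (-5941/136/193 - 36809)/(5761 - 34361) = (-5941*193/136 - 36809)/(-28600) = (-1146613/136 - 36809)*(-1/28600) = -6152637/136*(-1/28600) = 6152637/3889600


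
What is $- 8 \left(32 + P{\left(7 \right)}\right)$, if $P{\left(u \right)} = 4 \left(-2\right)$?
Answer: $-192$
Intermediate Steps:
$P{\left(u \right)} = -8$
$- 8 \left(32 + P{\left(7 \right)}\right) = - 8 \left(32 - 8\right) = - 8 \cdot 24 = \left(-1\right) 192 = -192$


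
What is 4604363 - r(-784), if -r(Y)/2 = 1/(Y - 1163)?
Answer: 8964694759/1947 ≈ 4.6044e+6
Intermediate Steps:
r(Y) = -2/(-1163 + Y) (r(Y) = -2/(Y - 1163) = -2/(-1163 + Y))
4604363 - r(-784) = 4604363 - (-2)/(-1163 - 784) = 4604363 - (-2)/(-1947) = 4604363 - (-2)*(-1)/1947 = 4604363 - 1*2/1947 = 4604363 - 2/1947 = 8964694759/1947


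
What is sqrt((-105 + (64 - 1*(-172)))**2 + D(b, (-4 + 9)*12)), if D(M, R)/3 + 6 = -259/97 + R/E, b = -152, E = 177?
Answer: sqrt(561250981618)/5723 ≈ 130.90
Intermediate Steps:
D(M, R) = -2523/97 + R/59 (D(M, R) = -18 + 3*(-259/97 + R/177) = -18 + (-777/97 + R/59) = -2523/97 + R/59)
sqrt((-105 + (64 - 1*(-172)))**2 + D(b, (-4 + 9)*12)) = sqrt((-105 + (64 - 1*(-172)))**2 + (-2523/97 + ((-4 + 9)*12)/59)) = sqrt((-105 + (64 + 172))**2 + (-2523/97 + (5*12)/59)) = sqrt((-105 + 236)**2 + (-2523/97 + (1/59)*60)) = sqrt(131**2 + (-2523/97 + 60/59)) = sqrt(17161 - 143037/5723) = sqrt(98069366/5723) = sqrt(561250981618)/5723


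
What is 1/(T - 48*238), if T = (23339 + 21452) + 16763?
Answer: 1/50130 ≈ 1.9948e-5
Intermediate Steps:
T = 61554 (T = 44791 + 16763 = 61554)
1/(T - 48*238) = 1/(61554 - 48*238) = 1/(61554 - 11424) = 1/50130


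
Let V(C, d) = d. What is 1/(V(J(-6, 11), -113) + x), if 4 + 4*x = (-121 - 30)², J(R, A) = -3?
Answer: 4/22345 ≈ 0.00017901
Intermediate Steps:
x = 22797/4 (x = -1 + (-121 - 30)²/4 = -1 + (¼)*(-151)² = -1 + (¼)*22801 = -1 + 22801/4 = 22797/4 ≈ 5699.3)
1/(V(J(-6, 11), -113) + x) = 1/(-113 + 22797/4) = 1/(22345/4) = 4/22345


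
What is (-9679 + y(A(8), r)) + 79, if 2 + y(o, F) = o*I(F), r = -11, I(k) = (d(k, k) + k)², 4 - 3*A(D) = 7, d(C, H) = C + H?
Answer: -10691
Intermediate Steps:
A(D) = -1 (A(D) = 4/3 - ⅓*7 = 4/3 - 7/3 = -1)
I(k) = 9*k² (I(k) = ((k + k) + k)² = (2*k + k)² = (3*k)² = 9*k²)
y(o, F) = -2 + 9*o*F² (y(o, F) = -2 + o*(9*F²) = -2 + 9*o*F²)
(-9679 + y(A(8), r)) + 79 = (-9679 + (-2 + 9*(-1)*(-11)²)) + 79 = (-9679 + (-2 + 9*(-1)*121)) + 79 = (-9679 + (-2 - 1089)) + 79 = (-9679 - 1091) + 79 = -10770 + 79 = -10691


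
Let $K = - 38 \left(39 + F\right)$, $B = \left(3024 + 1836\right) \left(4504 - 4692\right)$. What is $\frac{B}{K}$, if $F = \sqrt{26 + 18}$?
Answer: $\frac{17816760}{28063} - \frac{913680 \sqrt{11}}{28063} \approx 526.9$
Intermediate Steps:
$F = 2 \sqrt{11}$ ($F = \sqrt{44} = 2 \sqrt{11} \approx 6.6332$)
$B = -913680$ ($B = 4860 \left(-188\right) = -913680$)
$K = -1482 - 76 \sqrt{11}$ ($K = - 38 \left(39 + 2 \sqrt{11}\right) = -1482 - 76 \sqrt{11} \approx -1734.1$)
$\frac{B}{K} = - \frac{913680}{-1482 - 76 \sqrt{11}}$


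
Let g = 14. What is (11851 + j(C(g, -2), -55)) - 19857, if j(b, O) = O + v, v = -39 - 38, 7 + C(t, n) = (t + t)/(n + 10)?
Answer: -8138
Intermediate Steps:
C(t, n) = -7 + 2*t/(10 + n) (C(t, n) = -7 + (t + t)/(n + 10) = -7 + (2*t)/(10 + n) = -7 + 2*t/(10 + n))
v = -77
j(b, O) = -77 + O (j(b, O) = O - 77 = -77 + O)
(11851 + j(C(g, -2), -55)) - 19857 = (11851 + (-77 - 55)) - 19857 = (11851 - 132) - 19857 = 11719 - 19857 = -8138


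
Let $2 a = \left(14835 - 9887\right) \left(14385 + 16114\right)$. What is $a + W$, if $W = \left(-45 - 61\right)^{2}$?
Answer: $75465762$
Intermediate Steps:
$W = 11236$ ($W = \left(-106\right)^{2} = 11236$)
$a = 75454526$ ($a = \frac{\left(14835 - 9887\right) \left(14385 + 16114\right)}{2} = \frac{4948 \cdot 30499}{2} = \frac{1}{2} \cdot 150909052 = 75454526$)
$a + W = 75454526 + 11236 = 75465762$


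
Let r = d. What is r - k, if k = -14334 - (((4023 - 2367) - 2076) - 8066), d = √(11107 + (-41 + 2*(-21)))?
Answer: 5848 + 4*√689 ≈ 5953.0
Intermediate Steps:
d = 4*√689 (d = √(11107 + (-41 - 42)) = √(11107 - 83) = √11024 = 4*√689 ≈ 105.00)
r = 4*√689 ≈ 105.00
k = -5848 (k = -14334 - ((1656 - 2076) - 8066) = -14334 - (-420 - 8066) = -14334 - 1*(-8486) = -14334 + 8486 = -5848)
r - k = 4*√689 - 1*(-5848) = 4*√689 + 5848 = 5848 + 4*√689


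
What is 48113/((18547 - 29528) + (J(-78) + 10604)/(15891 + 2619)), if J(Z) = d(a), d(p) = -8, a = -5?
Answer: -148428605/33874619 ≈ -4.3817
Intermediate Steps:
J(Z) = -8
48113/((18547 - 29528) + (J(-78) + 10604)/(15891 + 2619)) = 48113/((18547 - 29528) + (-8 + 10604)/(15891 + 2619)) = 48113/(-10981 + 10596/18510) = 48113/(-10981 + 10596*(1/18510)) = 48113/(-10981 + 1766/3085) = 48113/(-33874619/3085) = 48113*(-3085/33874619) = -148428605/33874619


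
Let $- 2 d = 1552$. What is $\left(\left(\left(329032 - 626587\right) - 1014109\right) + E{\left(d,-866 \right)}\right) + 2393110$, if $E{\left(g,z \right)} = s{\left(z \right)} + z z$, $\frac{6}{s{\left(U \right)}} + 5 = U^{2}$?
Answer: $\frac{1373461761308}{749951} \approx 1.8314 \cdot 10^{6}$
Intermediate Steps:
$s{\left(U \right)} = \frac{6}{-5 + U^{2}}$
$d = -776$ ($d = \left(- \frac{1}{2}\right) 1552 = -776$)
$E{\left(g,z \right)} = z^{2} + \frac{6}{-5 + z^{2}}$ ($E{\left(g,z \right)} = \frac{6}{-5 + z^{2}} + z z = \frac{6}{-5 + z^{2}} + z^{2} = z^{2} + \frac{6}{-5 + z^{2}}$)
$\left(\left(\left(329032 - 626587\right) - 1014109\right) + E{\left(d,-866 \right)}\right) + 2393110 = \left(\left(\left(329032 - 626587\right) - 1014109\right) + \frac{6 + \left(-866\right)^{2} \left(-5 + \left(-866\right)^{2}\right)}{-5 + \left(-866\right)^{2}}\right) + 2393110 = \left(\left(-297555 - 1014109\right) + \frac{6 + 749956 \left(-5 + 749956\right)}{-5 + 749956}\right) + 2393110 = \left(-1311664 + \frac{6 + 749956 \cdot 749951}{749951}\right) + 2393110 = \left(-1311664 + \frac{6 + 562430252156}{749951}\right) + 2393110 = \left(-1311664 + \frac{1}{749951} \cdot 562430252162\right) + 2393110 = \left(-1311664 + \frac{562430252162}{749951}\right) + 2393110 = - \frac{421253476302}{749951} + 2393110 = \frac{1373461761308}{749951}$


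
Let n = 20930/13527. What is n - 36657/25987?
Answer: 48048671/351526149 ≈ 0.13669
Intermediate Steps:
n = 20930/13527 (n = 20930*(1/13527) = 20930/13527 ≈ 1.5473)
n - 36657/25987 = 20930/13527 - 36657/25987 = 48048671/351526149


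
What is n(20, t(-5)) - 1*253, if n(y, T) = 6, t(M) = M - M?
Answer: -247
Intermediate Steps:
t(M) = 0
n(20, t(-5)) - 1*253 = 6 - 1*253 = 6 - 253 = -247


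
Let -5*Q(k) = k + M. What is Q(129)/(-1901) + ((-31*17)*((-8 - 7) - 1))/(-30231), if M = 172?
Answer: -71046629/287345655 ≈ -0.24725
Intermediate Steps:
Q(k) = -172/5 - k/5 (Q(k) = -(k + 172)/5 = -(172 + k)/5 = -172/5 - k/5)
Q(129)/(-1901) + ((-31*17)*((-8 - 7) - 1))/(-30231) = (-172/5 - ⅕*129)/(-1901) + ((-31*17)*((-8 - 7) - 1))/(-30231) = (-172/5 - 129/5)*(-1/1901) - 527*(-15 - 1)*(-1/30231) = -301/5*(-1/1901) - 527*(-16)*(-1/30231) = 301/9505 + 8432*(-1/30231) = 301/9505 - 8432/30231 = -71046629/287345655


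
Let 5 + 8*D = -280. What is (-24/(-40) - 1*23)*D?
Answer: 798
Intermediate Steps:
D = -285/8 (D = -5/8 + (⅛)*(-280) = -5/8 - 35 = -285/8 ≈ -35.625)
(-24/(-40) - 1*23)*D = (-24/(-40) - 1*23)*(-285/8) = (-24*(-1/40) - 23)*(-285/8) = (⅗ - 23)*(-285/8) = -112/5*(-285/8) = 798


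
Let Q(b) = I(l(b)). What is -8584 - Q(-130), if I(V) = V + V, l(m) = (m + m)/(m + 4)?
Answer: -541052/63 ≈ -8588.1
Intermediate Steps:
l(m) = 2*m/(4 + m) (l(m) = (2*m)/(4 + m) = 2*m/(4 + m))
I(V) = 2*V
Q(b) = 4*b/(4 + b) (Q(b) = 2*(2*b/(4 + b)) = 4*b/(4 + b))
-8584 - Q(-130) = -8584 - 4*(-130)/(4 - 130) = -8584 - 4*(-130)/(-126) = -8584 - 4*(-130)*(-1)/126 = -8584 - 1*260/63 = -8584 - 260/63 = -541052/63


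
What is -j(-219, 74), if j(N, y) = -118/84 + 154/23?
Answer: -5111/966 ≈ -5.2909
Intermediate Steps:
j(N, y) = 5111/966 (j(N, y) = -118*1/84 + 154*(1/23) = -59/42 + 154/23 = 5111/966)
-j(-219, 74) = -1*5111/966 = -5111/966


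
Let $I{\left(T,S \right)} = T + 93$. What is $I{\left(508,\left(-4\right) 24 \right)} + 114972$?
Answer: $115573$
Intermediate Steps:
$I{\left(T,S \right)} = 93 + T$
$I{\left(508,\left(-4\right) 24 \right)} + 114972 = \left(93 + 508\right) + 114972 = 601 + 114972 = 115573$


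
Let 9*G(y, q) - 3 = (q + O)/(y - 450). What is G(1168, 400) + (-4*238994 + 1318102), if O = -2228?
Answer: 1170029269/3231 ≈ 3.6213e+5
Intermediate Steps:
G(y, q) = ⅓ + (-2228 + q)/(9*(-450 + y)) (G(y, q) = ⅓ + ((q - 2228)/(y - 450))/9 = ⅓ + ((-2228 + q)/(-450 + y))/9 = ⅓ + (-2228 + q)/(9*(-450 + y)))
G(1168, 400) + (-4*238994 + 1318102) = (-3578 + 400 + 3*1168)/(9*(-450 + 1168)) + (-4*238994 + 1318102) = (⅑)*(-3578 + 400 + 3504)/718 + (-955976 + 1318102) = (⅑)*(1/718)*326 + 362126 = 163/3231 + 362126 = 1170029269/3231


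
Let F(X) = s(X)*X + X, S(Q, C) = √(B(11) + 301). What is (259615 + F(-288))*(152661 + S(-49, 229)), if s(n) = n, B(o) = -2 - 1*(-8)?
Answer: 52251433131 + 342271*√307 ≈ 5.2257e+10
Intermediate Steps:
B(o) = 6 (B(o) = -2 + 8 = 6)
S(Q, C) = √307 (S(Q, C) = √(6 + 301) = √307)
F(X) = X + X² (F(X) = X*X + X = X² + X = X + X²)
(259615 + F(-288))*(152661 + S(-49, 229)) = (259615 - 288*(1 - 288))*(152661 + √307) = (259615 - 288*(-287))*(152661 + √307) = (259615 + 82656)*(152661 + √307) = 342271*(152661 + √307) = 52251433131 + 342271*√307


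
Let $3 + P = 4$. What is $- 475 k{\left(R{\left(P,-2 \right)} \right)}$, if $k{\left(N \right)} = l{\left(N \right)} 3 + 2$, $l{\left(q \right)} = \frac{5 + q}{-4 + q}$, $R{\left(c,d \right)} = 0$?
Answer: $\frac{3325}{4} \approx 831.25$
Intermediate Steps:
$P = 1$ ($P = -3 + 4 = 1$)
$l{\left(q \right)} = \frac{5 + q}{-4 + q}$
$k{\left(N \right)} = 2 + \frac{3 \left(5 + N\right)}{-4 + N}$ ($k{\left(N \right)} = \frac{5 + N}{-4 + N} 3 + 2 = \frac{3 \left(5 + N\right)}{-4 + N} + 2 = 2 + \frac{3 \left(5 + N\right)}{-4 + N}$)
$- 475 k{\left(R{\left(P,-2 \right)} \right)} = - 475 \frac{7 + 5 \cdot 0}{-4 + 0} = - 475 \frac{7 + 0}{-4} = - 475 \left(\left(- \frac{1}{4}\right) 7\right) = \left(-475\right) \left(- \frac{7}{4}\right) = \frac{3325}{4}$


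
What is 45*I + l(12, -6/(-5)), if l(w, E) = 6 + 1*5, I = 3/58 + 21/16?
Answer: 33589/464 ≈ 72.390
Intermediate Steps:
I = 633/464 (I = 3*(1/58) + 21*(1/16) = 3/58 + 21/16 = 633/464 ≈ 1.3642)
l(w, E) = 11 (l(w, E) = 6 + 5 = 11)
45*I + l(12, -6/(-5)) = 45*(633/464) + 11 = 28485/464 + 11 = 33589/464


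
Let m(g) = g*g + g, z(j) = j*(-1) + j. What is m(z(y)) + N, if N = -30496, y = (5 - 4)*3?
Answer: -30496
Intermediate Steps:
y = 3 (y = 1*3 = 3)
z(j) = 0 (z(j) = -j + j = 0)
m(g) = g + g² (m(g) = g² + g = g + g²)
m(z(y)) + N = 0*(1 + 0) - 30496 = 0*1 - 30496 = 0 - 30496 = -30496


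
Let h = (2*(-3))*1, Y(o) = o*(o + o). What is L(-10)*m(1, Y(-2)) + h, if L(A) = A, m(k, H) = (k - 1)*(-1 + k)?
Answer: -6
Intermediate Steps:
Y(o) = 2*o² (Y(o) = o*(2*o) = 2*o²)
m(k, H) = (-1 + k)² (m(k, H) = (-1 + k)*(-1 + k) = (-1 + k)²)
h = -6 (h = -6*1 = -6)
L(-10)*m(1, Y(-2)) + h = -10*(-1 + 1)² - 6 = -10*0² - 6 = -10*0 - 6 = 0 - 6 = -6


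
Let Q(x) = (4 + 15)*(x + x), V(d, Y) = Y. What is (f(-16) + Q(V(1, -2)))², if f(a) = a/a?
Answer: 5625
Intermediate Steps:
f(a) = 1
Q(x) = 38*x (Q(x) = 19*(2*x) = 38*x)
(f(-16) + Q(V(1, -2)))² = (1 + 38*(-2))² = (1 - 76)² = (-75)² = 5625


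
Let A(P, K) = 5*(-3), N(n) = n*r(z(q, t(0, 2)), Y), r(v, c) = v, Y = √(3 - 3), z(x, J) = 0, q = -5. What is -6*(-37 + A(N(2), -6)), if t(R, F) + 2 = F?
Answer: 312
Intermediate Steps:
t(R, F) = -2 + F
Y = 0 (Y = √0 = 0)
N(n) = 0 (N(n) = n*0 = 0)
A(P, K) = -15
-6*(-37 + A(N(2), -6)) = -6*(-37 - 15) = -6*(-52) = 312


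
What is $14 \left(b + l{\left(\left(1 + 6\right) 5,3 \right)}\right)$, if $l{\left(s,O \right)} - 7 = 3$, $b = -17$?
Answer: $-98$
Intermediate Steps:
$l{\left(s,O \right)} = 10$ ($l{\left(s,O \right)} = 7 + 3 = 10$)
$14 \left(b + l{\left(\left(1 + 6\right) 5,3 \right)}\right) = 14 \left(-17 + 10\right) = 14 \left(-7\right) = -98$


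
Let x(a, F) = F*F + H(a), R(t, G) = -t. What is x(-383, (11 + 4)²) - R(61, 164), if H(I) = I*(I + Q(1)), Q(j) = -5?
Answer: 199290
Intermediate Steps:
H(I) = I*(-5 + I) (H(I) = I*(I - 5) = I*(-5 + I))
x(a, F) = F² + a*(-5 + a) (x(a, F) = F*F + a*(-5 + a) = F² + a*(-5 + a))
x(-383, (11 + 4)²) - R(61, 164) = (((11 + 4)²)² - 383*(-5 - 383)) - (-1)*61 = ((15²)² - 383*(-388)) - 1*(-61) = (225² + 148604) + 61 = (50625 + 148604) + 61 = 199229 + 61 = 199290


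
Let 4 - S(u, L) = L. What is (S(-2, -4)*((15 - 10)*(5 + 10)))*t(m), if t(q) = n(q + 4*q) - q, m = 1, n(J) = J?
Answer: 2400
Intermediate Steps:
S(u, L) = 4 - L
t(q) = 4*q (t(q) = (q + 4*q) - q = 5*q - q = 4*q)
(S(-2, -4)*((15 - 10)*(5 + 10)))*t(m) = ((4 - 1*(-4))*((15 - 10)*(5 + 10)))*(4*1) = ((4 + 4)*(5*15))*4 = (8*75)*4 = 600*4 = 2400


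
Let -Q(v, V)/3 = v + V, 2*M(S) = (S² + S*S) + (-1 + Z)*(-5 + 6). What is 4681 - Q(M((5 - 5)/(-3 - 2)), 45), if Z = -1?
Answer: 4813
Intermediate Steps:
M(S) = -1 + S² (M(S) = ((S² + S*S) + (-1 - 1)*(-5 + 6))/2 = ((S² + S²) - 2*1)/2 = (2*S² - 2)/2 = (-2 + 2*S²)/2 = -1 + S²)
Q(v, V) = -3*V - 3*v (Q(v, V) = -3*(v + V) = -3*(V + v) = -3*V - 3*v)
4681 - Q(M((5 - 5)/(-3 - 2)), 45) = 4681 - (-3*45 - 3*(-1 + ((5 - 5)/(-3 - 2))²)) = 4681 - (-135 - 3*(-1 + (0/(-5))²)) = 4681 - (-135 - 3*(-1 + (0*(-⅕))²)) = 4681 - (-135 - 3*(-1 + 0²)) = 4681 - (-135 - 3*(-1 + 0)) = 4681 - (-135 - 3*(-1)) = 4681 - (-135 + 3) = 4681 - 1*(-132) = 4681 + 132 = 4813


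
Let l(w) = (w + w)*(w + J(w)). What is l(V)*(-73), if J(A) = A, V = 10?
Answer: -29200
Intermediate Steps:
l(w) = 4*w² (l(w) = (w + w)*(w + w) = (2*w)*(2*w) = 4*w²)
l(V)*(-73) = (4*10²)*(-73) = (4*100)*(-73) = 400*(-73) = -29200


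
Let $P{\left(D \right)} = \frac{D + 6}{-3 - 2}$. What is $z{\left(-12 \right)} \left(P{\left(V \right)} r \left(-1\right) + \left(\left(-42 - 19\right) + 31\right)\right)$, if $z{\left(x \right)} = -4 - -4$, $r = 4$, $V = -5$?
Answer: $0$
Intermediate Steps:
$P{\left(D \right)} = - \frac{6}{5} - \frac{D}{5}$ ($P{\left(D \right)} = \frac{6 + D}{-5} = \left(6 + D\right) \left(- \frac{1}{5}\right) = - \frac{6}{5} - \frac{D}{5}$)
$z{\left(x \right)} = 0$ ($z{\left(x \right)} = -4 + 4 = 0$)
$z{\left(-12 \right)} \left(P{\left(V \right)} r \left(-1\right) + \left(\left(-42 - 19\right) + 31\right)\right) = 0 \left(\left(- \frac{6}{5} - -1\right) 4 \left(-1\right) + \left(\left(-42 - 19\right) + 31\right)\right) = 0 \left(\left(- \frac{6}{5} + 1\right) 4 \left(-1\right) + \left(-61 + 31\right)\right) = 0 \left(\left(- \frac{1}{5}\right) 4 \left(-1\right) - 30\right) = 0 \left(\left(- \frac{4}{5}\right) \left(-1\right) - 30\right) = 0 \left(\frac{4}{5} - 30\right) = 0 \left(- \frac{146}{5}\right) = 0$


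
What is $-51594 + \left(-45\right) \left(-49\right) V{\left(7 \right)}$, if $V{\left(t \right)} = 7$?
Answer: $-36159$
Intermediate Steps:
$-51594 + \left(-45\right) \left(-49\right) V{\left(7 \right)} = -51594 + \left(-45\right) \left(-49\right) 7 = -51594 + 2205 \cdot 7 = -51594 + 15435 = -36159$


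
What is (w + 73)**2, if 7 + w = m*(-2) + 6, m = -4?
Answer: 6400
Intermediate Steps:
w = 7 (w = -7 + (-4*(-2) + 6) = -7 + (8 + 6) = -7 + 14 = 7)
(w + 73)**2 = (7 + 73)**2 = 80**2 = 6400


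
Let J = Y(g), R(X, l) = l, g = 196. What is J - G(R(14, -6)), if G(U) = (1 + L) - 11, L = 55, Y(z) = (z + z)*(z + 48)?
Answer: 95603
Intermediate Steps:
Y(z) = 2*z*(48 + z) (Y(z) = (2*z)*(48 + z) = 2*z*(48 + z))
J = 95648 (J = 2*196*(48 + 196) = 2*196*244 = 95648)
G(U) = 45 (G(U) = (1 + 55) - 11 = 56 - 11 = 45)
J - G(R(14, -6)) = 95648 - 1*45 = 95648 - 45 = 95603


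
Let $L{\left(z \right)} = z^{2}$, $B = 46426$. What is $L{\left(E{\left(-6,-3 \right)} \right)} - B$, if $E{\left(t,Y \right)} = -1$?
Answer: $-46425$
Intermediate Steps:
$L{\left(E{\left(-6,-3 \right)} \right)} - B = \left(-1\right)^{2} - 46426 = 1 - 46426 = -46425$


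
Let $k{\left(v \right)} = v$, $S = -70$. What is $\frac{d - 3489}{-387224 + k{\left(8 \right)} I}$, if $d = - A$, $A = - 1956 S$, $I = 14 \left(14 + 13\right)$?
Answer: $\frac{140409}{384200} \approx 0.36546$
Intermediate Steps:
$I = 378$ ($I = 14 \cdot 27 = 378$)
$A = 136920$ ($A = \left(-1956\right) \left(-70\right) = 136920$)
$d = -136920$ ($d = \left(-1\right) 136920 = -136920$)
$\frac{d - 3489}{-387224 + k{\left(8 \right)} I} = \frac{-136920 - 3489}{-387224 + 8 \cdot 378} = - \frac{140409}{-387224 + 3024} = - \frac{140409}{-384200} = \left(-140409\right) \left(- \frac{1}{384200}\right) = \frac{140409}{384200}$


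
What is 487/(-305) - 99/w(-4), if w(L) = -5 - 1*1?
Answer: 9091/610 ≈ 14.903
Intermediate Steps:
w(L) = -6 (w(L) = -5 - 1 = -6)
487/(-305) - 99/w(-4) = 487/(-305) - 99/(-6) = 487*(-1/305) - 99*(-1/6) = -487/305 + 33/2 = 9091/610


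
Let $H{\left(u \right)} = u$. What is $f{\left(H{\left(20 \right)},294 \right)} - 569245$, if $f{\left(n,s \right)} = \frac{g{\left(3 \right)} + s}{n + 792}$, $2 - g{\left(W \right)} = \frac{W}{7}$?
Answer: $- \frac{3235586511}{5684} \approx -5.6925 \cdot 10^{5}$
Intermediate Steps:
$g{\left(W \right)} = 2 - \frac{W}{7}$
$f{\left(n,s \right)} = \frac{\frac{11}{7} + s}{792 + n}$ ($f{\left(n,s \right)} = \frac{\left(2 - \frac{3}{7}\right) + s}{n + 792} = \frac{\left(2 - \frac{3}{7}\right) + s}{792 + n} = \frac{\frac{11}{7} + s}{792 + n}$)
$f{\left(H{\left(20 \right)},294 \right)} - 569245 = \frac{\frac{11}{7} + 294}{792 + 20} - 569245 = \frac{1}{812} \cdot \frac{2069}{7} - 569245 = \frac{2069}{5684} - 569245 = - \frac{3235586511}{5684}$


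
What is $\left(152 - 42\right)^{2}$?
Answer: $12100$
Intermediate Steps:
$\left(152 - 42\right)^{2} = 110^{2} = 12100$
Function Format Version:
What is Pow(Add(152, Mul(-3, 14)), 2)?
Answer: 12100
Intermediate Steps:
Pow(Add(152, Mul(-3, 14)), 2) = Pow(Add(152, -42), 2) = Pow(110, 2) = 12100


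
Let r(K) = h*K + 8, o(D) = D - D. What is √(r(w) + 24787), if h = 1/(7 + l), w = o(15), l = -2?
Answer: 3*√2755 ≈ 157.46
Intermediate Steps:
o(D) = 0
w = 0
h = ⅕ (h = 1/(7 - 2) = 1/5 = ⅕ ≈ 0.20000)
r(K) = 8 + K/5 (r(K) = K/5 + 8 = 8 + K/5)
√(r(w) + 24787) = √((8 + (⅕)*0) + 24787) = √((8 + 0) + 24787) = √(8 + 24787) = √24795 = 3*√2755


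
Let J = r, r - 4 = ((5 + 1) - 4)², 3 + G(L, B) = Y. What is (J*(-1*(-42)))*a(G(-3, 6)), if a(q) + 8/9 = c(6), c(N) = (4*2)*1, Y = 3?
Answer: 7168/3 ≈ 2389.3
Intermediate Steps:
G(L, B) = 0 (G(L, B) = -3 + 3 = 0)
r = 8 (r = 4 + ((5 + 1) - 4)² = 4 + (6 - 4)² = 4 + 2² = 4 + 4 = 8)
c(N) = 8 (c(N) = 8*1 = 8)
J = 8
a(q) = 64/9 (a(q) = -8/9 + 8 = 64/9)
(J*(-1*(-42)))*a(G(-3, 6)) = (8*(-1*(-42)))*(64/9) = (8*42)*(64/9) = 336*(64/9) = 7168/3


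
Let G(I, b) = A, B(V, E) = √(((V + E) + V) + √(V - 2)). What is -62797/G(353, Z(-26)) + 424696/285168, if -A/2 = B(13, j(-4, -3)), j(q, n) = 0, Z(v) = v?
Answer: 53087/35646 + 62797/(2*√(26 + √11)) ≈ 5800.5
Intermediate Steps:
B(V, E) = √(E + √(-2 + V) + 2*V) (B(V, E) = √(((E + V) + V) + √(-2 + V)) = √((E + 2*V) + √(-2 + V)) = √(E + √(-2 + V) + 2*V))
A = -2*√(26 + √11) (A = -2*√(0 + √(-2 + 13) + 2*13) = -2*√(0 + √11 + 26) = -2*√(26 + √11) ≈ -10.829)
G(I, b) = -2*√(26 + √11)
-62797/G(353, Z(-26)) + 424696/285168 = -62797*(-1/(2*√(26 + √11))) + 424696/285168 = -(-62797)/(2*√(26 + √11)) + 424696*(1/285168) = 62797/(2*√(26 + √11)) + 53087/35646 = 53087/35646 + 62797/(2*√(26 + √11))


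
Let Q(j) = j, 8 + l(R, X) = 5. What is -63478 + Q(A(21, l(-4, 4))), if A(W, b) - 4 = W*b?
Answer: -63537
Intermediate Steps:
l(R, X) = -3 (l(R, X) = -8 + 5 = -3)
A(W, b) = 4 + W*b
-63478 + Q(A(21, l(-4, 4))) = -63478 + (4 + 21*(-3)) = -63478 + (4 - 63) = -63478 - 59 = -63537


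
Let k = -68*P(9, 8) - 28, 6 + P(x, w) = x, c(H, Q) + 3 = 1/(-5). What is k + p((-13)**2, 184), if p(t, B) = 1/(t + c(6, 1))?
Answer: -192323/829 ≈ -231.99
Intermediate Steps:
c(H, Q) = -16/5 (c(H, Q) = -3 + 1/(-5) = -3 - 1/5 = -16/5)
P(x, w) = -6 + x
k = -232 (k = -68*(-6 + 9) - 28 = -68*3 - 28 = -204 - 28 = -232)
p(t, B) = 1/(-16/5 + t) (p(t, B) = 1/(t - 16/5) = 1/(-16/5 + t))
k + p((-13)**2, 184) = -232 + 5/(-16 + 5*(-13)**2) = -232 + 5/(-16 + 5*169) = -232 + 5/(-16 + 845) = -232 + 5/829 = -192323/829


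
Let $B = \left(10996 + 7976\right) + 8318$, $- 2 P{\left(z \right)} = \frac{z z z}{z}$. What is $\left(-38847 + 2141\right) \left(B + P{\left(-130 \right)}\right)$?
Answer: $-691541040$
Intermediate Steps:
$P{\left(z \right)} = - \frac{z^{2}}{2}$ ($P{\left(z \right)} = - \frac{z z z \frac{1}{z}}{2} = - \frac{z^{2} z \frac{1}{z}}{2} = - \frac{z^{3} \frac{1}{z}}{2} = - \frac{z^{2}}{2}$)
$B = 27290$ ($B = 18972 + 8318 = 27290$)
$\left(-38847 + 2141\right) \left(B + P{\left(-130 \right)}\right) = \left(-38847 + 2141\right) \left(27290 - \frac{\left(-130\right)^{2}}{2}\right) = - 36706 \left(27290 - 8450\right) = \left(-36706\right) 18840 = -691541040$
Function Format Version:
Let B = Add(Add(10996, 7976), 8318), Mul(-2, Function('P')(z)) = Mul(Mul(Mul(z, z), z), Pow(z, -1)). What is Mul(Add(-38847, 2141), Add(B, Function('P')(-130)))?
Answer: -691541040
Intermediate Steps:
Function('P')(z) = Mul(Rational(-1, 2), Pow(z, 2)) (Function('P')(z) = Mul(Rational(-1, 2), Mul(Mul(Mul(z, z), z), Pow(z, -1))) = Mul(Rational(-1, 2), Mul(Mul(Pow(z, 2), z), Pow(z, -1))) = Mul(Rational(-1, 2), Mul(Pow(z, 3), Pow(z, -1))) = Mul(Rational(-1, 2), Pow(z, 2)))
B = 27290 (B = Add(18972, 8318) = 27290)
Mul(Add(-38847, 2141), Add(B, Function('P')(-130))) = Mul(Add(-38847, 2141), Add(27290, Mul(Rational(-1, 2), Pow(-130, 2)))) = Mul(-36706, Add(27290, Mul(Rational(-1, 2), 16900))) = Mul(-36706, Add(27290, -8450)) = Mul(-36706, 18840) = -691541040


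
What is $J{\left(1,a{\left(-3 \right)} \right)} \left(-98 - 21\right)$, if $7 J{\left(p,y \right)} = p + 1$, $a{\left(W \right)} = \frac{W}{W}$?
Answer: $-34$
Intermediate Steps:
$a{\left(W \right)} = 1$
$J{\left(p,y \right)} = \frac{1}{7} + \frac{p}{7}$ ($J{\left(p,y \right)} = \frac{p + 1}{7} = \frac{1 + p}{7} = \frac{1}{7} + \frac{p}{7}$)
$J{\left(1,a{\left(-3 \right)} \right)} \left(-98 - 21\right) = \left(\frac{1}{7} + \frac{1}{7} \cdot 1\right) \left(-98 - 21\right) = \left(\frac{1}{7} + \frac{1}{7}\right) \left(-119\right) = \frac{2}{7} \left(-119\right) = -34$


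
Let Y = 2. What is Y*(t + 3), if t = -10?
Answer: -14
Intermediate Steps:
Y*(t + 3) = 2*(-10 + 3) = 2*(-7) = -14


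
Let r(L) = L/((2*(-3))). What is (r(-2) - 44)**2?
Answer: 17161/9 ≈ 1906.8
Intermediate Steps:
r(L) = -L/6 (r(L) = L/(-6) = L*(-1/6) = -L/6)
(r(-2) - 44)**2 = (-1/6*(-2) - 44)**2 = (1/3 - 44)**2 = (-131/3)**2 = 17161/9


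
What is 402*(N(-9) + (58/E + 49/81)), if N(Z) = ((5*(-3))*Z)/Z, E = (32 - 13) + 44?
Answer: -1023760/189 ≈ -5416.7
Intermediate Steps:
E = 63 (E = 19 + 44 = 63)
N(Z) = -15 (N(Z) = (-15*Z)/Z = -15)
402*(N(-9) + (58/E + 49/81)) = 402*(-15 + (58/63 + 49/81)) = 402*(-15 + 865/567) = 402*(-7640/567) = -1023760/189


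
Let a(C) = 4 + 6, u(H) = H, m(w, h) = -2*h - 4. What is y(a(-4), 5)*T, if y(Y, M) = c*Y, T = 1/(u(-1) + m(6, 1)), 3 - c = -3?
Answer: -60/7 ≈ -8.5714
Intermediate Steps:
m(w, h) = -4 - 2*h
c = 6 (c = 3 - 1*(-3) = 3 + 3 = 6)
a(C) = 10
T = -⅐ (T = 1/(-1 + (-4 - 2*1)) = 1/(-1 + (-4 - 2)) = 1/(-1 - 6) = 1/(-7) = -⅐ ≈ -0.14286)
y(Y, M) = 6*Y
y(a(-4), 5)*T = (6*10)*(-⅐) = 60*(-⅐) = -60/7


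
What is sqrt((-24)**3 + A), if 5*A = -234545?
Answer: I*sqrt(60733) ≈ 246.44*I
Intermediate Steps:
A = -46909 (A = (1/5)*(-234545) = -46909)
sqrt((-24)**3 + A) = sqrt((-24)**3 - 46909) = sqrt(-13824 - 46909) = sqrt(-60733) = I*sqrt(60733)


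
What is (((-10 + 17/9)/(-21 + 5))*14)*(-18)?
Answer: -511/4 ≈ -127.75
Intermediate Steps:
(((-10 + 17/9)/(-21 + 5))*14)*(-18) = (((-10 + 17*(⅑))/(-16))*14)*(-18) = (((-10 + 17/9)*(-1/16))*14)*(-18) = (-73/9*(-1/16)*14)*(-18) = ((73/144)*14)*(-18) = (511/72)*(-18) = -511/4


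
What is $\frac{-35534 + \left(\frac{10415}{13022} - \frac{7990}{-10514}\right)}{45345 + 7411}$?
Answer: $- \frac{2432431968691}{3611499238424} \approx -0.67352$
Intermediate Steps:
$\frac{-35534 + \left(\frac{10415}{13022} - \frac{7990}{-10514}\right)}{45345 + 7411} = \frac{-35534 + \left(10415 \cdot \frac{1}{13022} - - \frac{3995}{5257}\right)}{52756} = \left(-35534 + \left(\frac{10415}{13022} + \frac{3995}{5257}\right)\right) \frac{1}{52756} = \left(-35534 + \frac{106774545}{68456654}\right) \frac{1}{52756} = \left(- \frac{2432431968691}{68456654}\right) \frac{1}{52756} = - \frac{2432431968691}{3611499238424}$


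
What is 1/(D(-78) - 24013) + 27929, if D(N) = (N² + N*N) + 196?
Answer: 325344920/11649 ≈ 27929.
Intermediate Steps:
D(N) = 196 + 2*N² (D(N) = (N² + N²) + 196 = 2*N² + 196 = 196 + 2*N²)
1/(D(-78) - 24013) + 27929 = 1/((196 + 2*(-78)²) - 24013) + 27929 = 1/((196 + 2*6084) - 24013) + 27929 = 1/((196 + 12168) - 24013) + 27929 = 1/(12364 - 24013) + 27929 = 1/(-11649) + 27929 = -1/11649 + 27929 = 325344920/11649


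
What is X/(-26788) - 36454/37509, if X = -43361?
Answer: 649897997/1004791092 ≈ 0.64680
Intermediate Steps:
X/(-26788) - 36454/37509 = -43361/(-26788) - 36454/37509 = -43361*(-1/26788) - 36454*1/37509 = 43361/26788 - 36454/37509 = 649897997/1004791092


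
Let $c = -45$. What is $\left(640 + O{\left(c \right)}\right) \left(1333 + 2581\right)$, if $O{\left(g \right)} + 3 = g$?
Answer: $2317088$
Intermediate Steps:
$O{\left(g \right)} = -3 + g$
$\left(640 + O{\left(c \right)}\right) \left(1333 + 2581\right) = \left(640 - 48\right) \left(1333 + 2581\right) = \left(640 - 48\right) 3914 = 592 \cdot 3914 = 2317088$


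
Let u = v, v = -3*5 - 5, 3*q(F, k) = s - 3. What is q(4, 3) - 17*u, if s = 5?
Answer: 1022/3 ≈ 340.67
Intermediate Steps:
q(F, k) = ⅔ (q(F, k) = (5 - 3)/3 = (⅓)*2 = ⅔)
v = -20 (v = -15 - 5 = -20)
u = -20
q(4, 3) - 17*u = ⅔ - 17*(-20) = ⅔ + 340 = 1022/3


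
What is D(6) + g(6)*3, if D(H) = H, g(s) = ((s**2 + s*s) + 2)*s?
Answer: 1338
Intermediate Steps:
g(s) = s*(2 + 2*s**2) (g(s) = ((s**2 + s**2) + 2)*s = (2*s**2 + 2)*s = (2 + 2*s**2)*s = s*(2 + 2*s**2))
D(6) + g(6)*3 = 6 + (2*6*(1 + 6**2))*3 = 6 + (2*6*(1 + 36))*3 = 6 + (2*6*37)*3 = 6 + 444*3 = 6 + 1332 = 1338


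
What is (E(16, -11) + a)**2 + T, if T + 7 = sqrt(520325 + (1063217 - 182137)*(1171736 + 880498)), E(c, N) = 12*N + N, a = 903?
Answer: 577593 + sqrt(1808182853045) ≈ 1.9223e+6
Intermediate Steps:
E(c, N) = 13*N
T = -7 + sqrt(1808182853045) (T = -7 + sqrt(520325 + (1063217 - 182137)*(1171736 + 880498)) = -7 + sqrt(520325 + 881080*2052234) = -7 + sqrt(520325 + 1808182332720) = -7 + sqrt(1808182853045) ≈ 1.3447e+6)
(E(16, -11) + a)**2 + T = (13*(-11) + 903)**2 + (-7 + sqrt(1808182853045)) = (-143 + 903)**2 + (-7 + sqrt(1808182853045)) = 760**2 + (-7 + sqrt(1808182853045)) = 577600 + (-7 + sqrt(1808182853045)) = 577593 + sqrt(1808182853045)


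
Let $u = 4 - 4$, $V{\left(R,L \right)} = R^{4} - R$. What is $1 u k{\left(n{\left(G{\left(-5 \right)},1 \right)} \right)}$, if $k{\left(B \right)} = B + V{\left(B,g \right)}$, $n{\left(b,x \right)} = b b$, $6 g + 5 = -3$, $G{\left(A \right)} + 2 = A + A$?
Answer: $0$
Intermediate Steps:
$G{\left(A \right)} = -2 + 2 A$ ($G{\left(A \right)} = -2 + \left(A + A\right) = -2 + 2 A$)
$g = - \frac{4}{3}$ ($g = - \frac{5}{6} + \frac{1}{6} \left(-3\right) = - \frac{5}{6} - \frac{1}{2} = - \frac{4}{3} \approx -1.3333$)
$n{\left(b,x \right)} = b^{2}$
$u = 0$ ($u = 4 - 4 = 0$)
$k{\left(B \right)} = B^{4}$ ($k{\left(B \right)} = B + \left(B^{4} - B\right) = B^{4}$)
$1 u k{\left(n{\left(G{\left(-5 \right)},1 \right)} \right)} = 1 \cdot 0 \left(\left(-2 + 2 \left(-5\right)\right)^{2}\right)^{4} = 0 \left(\left(-2 - 10\right)^{2}\right)^{4} = 0 \left(\left(-12\right)^{2}\right)^{4} = 0 \cdot 144^{4} = 0 \cdot 429981696 = 0$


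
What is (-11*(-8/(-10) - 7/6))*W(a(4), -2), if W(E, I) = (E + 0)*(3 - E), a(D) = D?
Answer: -242/15 ≈ -16.133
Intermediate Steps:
W(E, I) = E*(3 - E)
(-11*(-8/(-10) - 7/6))*W(a(4), -2) = (-11*(-8/(-10) - 7/6))*(4*(3 - 1*4)) = (-11*(-8*(-1/10) - 7*1/6))*(4*(3 - 4)) = (-11*(4/5 - 7/6))*(4*(-1)) = -11*(-11/30)*(-4) = (121/30)*(-4) = -242/15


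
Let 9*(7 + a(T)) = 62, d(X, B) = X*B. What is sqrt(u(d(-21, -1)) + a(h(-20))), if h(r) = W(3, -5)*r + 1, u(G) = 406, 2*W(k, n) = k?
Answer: sqrt(3653)/3 ≈ 20.147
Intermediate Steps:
W(k, n) = k/2
d(X, B) = B*X
h(r) = 1 + 3*r/2 (h(r) = ((1/2)*3)*r + 1 = 3*r/2 + 1 = 1 + 3*r/2)
a(T) = -1/9 (a(T) = -7 + (1/9)*62 = -7 + 62/9 = -1/9)
sqrt(u(d(-21, -1)) + a(h(-20))) = sqrt(406 - 1/9) = sqrt(3653/9) = sqrt(3653)/3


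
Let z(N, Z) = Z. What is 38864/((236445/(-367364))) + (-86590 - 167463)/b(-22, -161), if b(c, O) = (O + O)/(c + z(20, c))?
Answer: -3620165108726/38067645 ≈ -95098.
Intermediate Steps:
b(c, O) = O/c (b(c, O) = (O + O)/(c + c) = (2*O)/((2*c)) = (2*O)*(1/(2*c)) = O/c)
38864/((236445/(-367364))) + (-86590 - 167463)/b(-22, -161) = 38864/((236445/(-367364))) + (-86590 - 167463)/((-161/(-22))) = 38864/((236445*(-1/367364))) - 254053/((-161*(-1/22))) = 38864/(-236445/367364) - 254053/161/22 = 38864*(-367364/236445) - 254053*22/161 = -14277234496/236445 - 5589166/161 = -3620165108726/38067645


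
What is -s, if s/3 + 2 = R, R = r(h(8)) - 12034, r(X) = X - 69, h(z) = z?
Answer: 36291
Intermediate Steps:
r(X) = -69 + X
R = -12095 (R = (-69 + 8) - 12034 = -61 - 12034 = -12095)
s = -36291 (s = -6 + 3*(-12095) = -6 - 36285 = -36291)
-s = -1*(-36291) = 36291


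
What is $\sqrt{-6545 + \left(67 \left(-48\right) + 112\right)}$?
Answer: $i \sqrt{9649} \approx 98.229 i$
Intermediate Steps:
$\sqrt{-6545 + \left(67 \left(-48\right) + 112\right)} = \sqrt{-6545 + \left(-3216 + 112\right)} = \sqrt{-6545 - 3104} = \sqrt{-9649} = i \sqrt{9649}$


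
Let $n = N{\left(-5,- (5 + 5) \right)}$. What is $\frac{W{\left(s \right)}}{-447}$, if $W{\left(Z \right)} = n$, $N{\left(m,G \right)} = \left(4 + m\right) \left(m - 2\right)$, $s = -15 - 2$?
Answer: $- \frac{7}{447} \approx -0.01566$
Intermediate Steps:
$s = -17$ ($s = -15 - 2 = -17$)
$N{\left(m,G \right)} = \left(-2 + m\right) \left(4 + m\right)$ ($N{\left(m,G \right)} = \left(4 + m\right) \left(-2 + m\right) = \left(-2 + m\right) \left(4 + m\right)$)
$n = 7$ ($n = -8 + \left(-5\right)^{2} + 2 \left(-5\right) = -8 + 25 - 10 = 7$)
$W{\left(Z \right)} = 7$
$\frac{W{\left(s \right)}}{-447} = \frac{7}{-447} = 7 \left(- \frac{1}{447}\right) = - \frac{7}{447}$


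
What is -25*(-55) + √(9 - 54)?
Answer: 1375 + 3*I*√5 ≈ 1375.0 + 6.7082*I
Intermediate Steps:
-25*(-55) + √(9 - 54) = 1375 + √(-45) = 1375 + 3*I*√5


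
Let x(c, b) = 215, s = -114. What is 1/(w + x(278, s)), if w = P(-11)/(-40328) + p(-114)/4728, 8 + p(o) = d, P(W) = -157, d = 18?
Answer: 23833848/5124420517 ≈ 0.0046510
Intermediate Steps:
p(o) = 10 (p(o) = -8 + 18 = 10)
w = 143197/23833848 (w = -157/(-40328) + 10/4728 = -157*(-1/40328) + 10*(1/4728) = 157/40328 + 5/2364 = 143197/23833848 ≈ 0.0060081)
1/(w + x(278, s)) = 1/(143197/23833848 + 215) = 1/(5124420517/23833848) = 23833848/5124420517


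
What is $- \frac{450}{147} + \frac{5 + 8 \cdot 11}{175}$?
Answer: $- \frac{3099}{1225} \approx -2.5298$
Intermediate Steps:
$- \frac{450}{147} + \frac{5 + 8 \cdot 11}{175} = \left(-450\right) \frac{1}{147} + \left(5 + 88\right) \frac{1}{175} = - \frac{150}{49} + 93 \cdot \frac{1}{175} = - \frac{150}{49} + \frac{93}{175} = - \frac{3099}{1225}$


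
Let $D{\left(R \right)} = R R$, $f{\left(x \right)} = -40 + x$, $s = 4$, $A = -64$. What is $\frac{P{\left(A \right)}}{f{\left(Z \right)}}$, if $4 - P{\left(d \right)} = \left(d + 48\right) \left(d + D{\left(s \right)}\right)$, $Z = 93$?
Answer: $- \frac{764}{53} \approx -14.415$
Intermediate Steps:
$D{\left(R \right)} = R^{2}$
$P{\left(d \right)} = 4 - \left(16 + d\right) \left(48 + d\right)$ ($P{\left(d \right)} = 4 - \left(d + 48\right) \left(d + 4^{2}\right) = 4 - \left(48 + d\right) \left(d + 16\right) = 4 - \left(48 + d\right) \left(16 + d\right) = 4 - \left(16 + d\right) \left(48 + d\right)$)
$\frac{P{\left(A \right)}}{f{\left(Z \right)}} = \frac{-764 - \left(-64\right)^{2} - -4096}{-40 + 93} = \frac{-764 - 4096 + 4096}{53} = \left(-764 - 4096 + 4096\right) \frac{1}{53} = \left(-764\right) \frac{1}{53} = - \frac{764}{53}$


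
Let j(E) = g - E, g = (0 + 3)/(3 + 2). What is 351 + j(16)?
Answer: 1678/5 ≈ 335.60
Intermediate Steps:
g = ⅗ (g = 3/5 = 3*(⅕) = ⅗ ≈ 0.60000)
j(E) = ⅗ - E
351 + j(16) = 351 + (⅗ - 1*16) = 351 + (⅗ - 16) = 351 - 77/5 = 1678/5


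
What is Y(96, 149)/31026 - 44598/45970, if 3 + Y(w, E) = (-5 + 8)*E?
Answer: -113607239/118855435 ≈ -0.95584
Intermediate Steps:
Y(w, E) = -3 + 3*E (Y(w, E) = -3 + (-5 + 8)*E = -3 + 3*E)
Y(96, 149)/31026 - 44598/45970 = (-3 + 3*149)/31026 - 44598/45970 = (-3 + 447)*(1/31026) - 44598*1/45970 = 444*(1/31026) - 22299/22985 = 74/5171 - 22299/22985 = -113607239/118855435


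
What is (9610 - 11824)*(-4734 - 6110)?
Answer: 24008616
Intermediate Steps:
(9610 - 11824)*(-4734 - 6110) = -2214*(-10844) = 24008616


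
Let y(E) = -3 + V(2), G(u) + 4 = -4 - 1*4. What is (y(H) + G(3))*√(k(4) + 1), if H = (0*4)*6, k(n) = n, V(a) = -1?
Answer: -16*√5 ≈ -35.777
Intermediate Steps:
G(u) = -12 (G(u) = -4 + (-4 - 1*4) = -4 + (-4 - 4) = -4 - 8 = -12)
H = 0 (H = 0*6 = 0)
y(E) = -4 (y(E) = -3 - 1 = -4)
(y(H) + G(3))*√(k(4) + 1) = (-4 - 12)*√(4 + 1) = -16*√5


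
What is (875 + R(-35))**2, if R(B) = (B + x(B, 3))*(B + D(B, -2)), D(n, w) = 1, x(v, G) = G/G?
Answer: 4124961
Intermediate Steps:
x(v, G) = 1
R(B) = (1 + B)**2 (R(B) = (B + 1)*(B + 1) = (1 + B)*(1 + B) = (1 + B)**2)
(875 + R(-35))**2 = (875 + (1 + (-35)**2 + 2*(-35)))**2 = (875 + (1 + 1225 - 70))**2 = (875 + 1156)**2 = 2031**2 = 4124961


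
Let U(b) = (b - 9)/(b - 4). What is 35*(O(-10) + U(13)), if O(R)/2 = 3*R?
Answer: -18760/9 ≈ -2084.4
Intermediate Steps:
O(R) = 6*R (O(R) = 2*(3*R) = 6*R)
U(b) = (-9 + b)/(-4 + b)
35*(O(-10) + U(13)) = 35*(6*(-10) + (-9 + 13)/(-4 + 13)) = 35*(-60 + 4/9) = 35*(-536/9) = -18760/9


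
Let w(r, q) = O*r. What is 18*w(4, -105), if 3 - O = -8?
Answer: 792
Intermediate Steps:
O = 11 (O = 3 - 1*(-8) = 3 + 8 = 11)
w(r, q) = 11*r
18*w(4, -105) = 18*(11*4) = 18*44 = 792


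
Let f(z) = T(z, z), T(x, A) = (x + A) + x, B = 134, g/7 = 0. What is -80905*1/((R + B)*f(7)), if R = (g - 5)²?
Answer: -80905/3339 ≈ -24.230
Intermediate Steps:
g = 0 (g = 7*0 = 0)
T(x, A) = A + 2*x (T(x, A) = (A + x) + x = A + 2*x)
f(z) = 3*z (f(z) = z + 2*z = 3*z)
R = 25 (R = (0 - 5)² = (-5)² = 25)
-80905*1/((R + B)*f(7)) = -80905*1/(21*(25 + 134)) = -80905/(21*159) = -80905/3339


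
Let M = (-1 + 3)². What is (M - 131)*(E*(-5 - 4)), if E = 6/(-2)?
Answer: -3429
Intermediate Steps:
E = -3 (E = 6*(-½) = -3)
M = 4 (M = 2² = 4)
(M - 131)*(E*(-5 - 4)) = (4 - 131)*(-3*(-5 - 4)) = -(-381)*(-9) = -127*27 = -3429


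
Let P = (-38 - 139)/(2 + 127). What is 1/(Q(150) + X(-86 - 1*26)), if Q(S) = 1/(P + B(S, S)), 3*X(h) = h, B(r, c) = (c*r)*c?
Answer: -435374823/16253993263 ≈ -0.026786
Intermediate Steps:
B(r, c) = r*c²
X(h) = h/3
P = -59/43 (P = -177/129 = -177*1/129 = -59/43 ≈ -1.3721)
Q(S) = 1/(-59/43 + S³) (Q(S) = 1/(-59/43 + S*S²) = 1/(-59/43 + S³))
1/(Q(150) + X(-86 - 1*26)) = 1/(43/(-59 + 43*150³) + (-86 - 1*26)/3) = 1/(43/(-59 + 43*3375000) + (-86 - 26)/3) = 1/(43/(-59 + 145125000) + (⅓)*(-112)) = 1/(43/145124941 - 112/3) = 1/(-16253993263/435374823) = -435374823/16253993263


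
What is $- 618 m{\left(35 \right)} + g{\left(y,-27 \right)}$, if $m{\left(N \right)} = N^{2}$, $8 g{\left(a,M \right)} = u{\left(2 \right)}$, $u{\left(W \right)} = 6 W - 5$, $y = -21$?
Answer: $- \frac{6056393}{8} \approx -7.5705 \cdot 10^{5}$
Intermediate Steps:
$u{\left(W \right)} = -5 + 6 W$
$g{\left(a,M \right)} = \frac{7}{8}$ ($g{\left(a,M \right)} = \frac{-5 + 6 \cdot 2}{8} = \frac{-5 + 12}{8} = \frac{1}{8} \cdot 7 = \frac{7}{8}$)
$- 618 m{\left(35 \right)} + g{\left(y,-27 \right)} = - 618 \cdot 35^{2} + \frac{7}{8} = \left(-618\right) 1225 + \frac{7}{8} = -757050 + \frac{7}{8} = - \frac{6056393}{8}$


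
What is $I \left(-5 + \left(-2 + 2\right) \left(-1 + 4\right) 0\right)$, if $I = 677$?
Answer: $-3385$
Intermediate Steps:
$I \left(-5 + \left(-2 + 2\right) \left(-1 + 4\right) 0\right) = 677 \left(-5 + \left(-2 + 2\right) \left(-1 + 4\right) 0\right) = 677 \left(-5 + 0 \cdot 3 \cdot 0\right) = 677 \left(-5 + 0 \cdot 0\right) = 677 \left(-5 + 0\right) = 677 \left(-5\right) = -3385$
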